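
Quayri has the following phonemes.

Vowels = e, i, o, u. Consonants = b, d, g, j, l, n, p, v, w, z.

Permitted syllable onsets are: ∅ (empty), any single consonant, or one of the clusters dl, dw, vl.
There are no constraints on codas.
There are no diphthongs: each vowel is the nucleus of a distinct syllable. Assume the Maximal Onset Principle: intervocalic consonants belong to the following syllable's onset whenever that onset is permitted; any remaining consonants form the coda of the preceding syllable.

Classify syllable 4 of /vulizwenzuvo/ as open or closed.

Vowels present: u, i, e, u, o; each is a nucleus, giving 5 syllables.
/u…i/ gap (V1→V2): just /l/ — single C goes to the following onset.
/i…e/ gap (V2→V3): /zw/; trying suffixes from longest down, /w/ is the first permitted one, so coda /z/ | onset /w/.
/e…u/ gap (V3→V4): /nz/ splits as /n/ + /z/ (/z/ is the longest suffix that is a licit onset).
/u…o/ gap (V4→V5): just /v/ — single C goes to the following onset.
So the parse is vu.liz.wen.zu.vo.
Syllable 4 is /zu/; it ends in its nucleus with no coda, so it is open.

open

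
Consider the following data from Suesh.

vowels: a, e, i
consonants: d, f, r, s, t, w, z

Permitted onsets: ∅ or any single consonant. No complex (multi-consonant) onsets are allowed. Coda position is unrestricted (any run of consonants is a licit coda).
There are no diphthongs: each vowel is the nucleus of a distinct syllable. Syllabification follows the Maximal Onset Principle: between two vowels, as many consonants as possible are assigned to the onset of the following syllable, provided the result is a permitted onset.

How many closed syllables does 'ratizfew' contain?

Nuclei (vowels): a, i, e → 3 syllables.
/a…i/ gap (V1→V2): just /t/ — single C goes to the following onset.
/i…e/ gap (V2→V3): /zf/ splits as /z/ + /f/ (/f/ is the longest suffix that is a licit onset).
So the parse is ra.tiz.few.
Classifying each syllable: /ra/ (open), /tiz/ (closed), /few/ (closed).
Closed syllables: 2.

2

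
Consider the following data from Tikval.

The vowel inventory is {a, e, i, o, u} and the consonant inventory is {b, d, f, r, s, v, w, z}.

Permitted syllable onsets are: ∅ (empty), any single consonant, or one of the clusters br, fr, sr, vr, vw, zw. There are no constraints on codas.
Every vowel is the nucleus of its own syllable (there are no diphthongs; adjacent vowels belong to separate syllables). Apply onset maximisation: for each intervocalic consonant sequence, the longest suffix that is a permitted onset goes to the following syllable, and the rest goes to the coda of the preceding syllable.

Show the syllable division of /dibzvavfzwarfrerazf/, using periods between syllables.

dibz.vavf.zwar.fre.razf

Vowels present: i, a, a, e, a; each is a nucleus, giving 5 syllables.
σ1/σ2 boundary: cluster /bzv/ — the longest permitted-onset suffix is /v/; onset = /v/, preceding coda = /bz/.
σ2/σ3 boundary: /vfzw/; trying suffixes from longest down, /zw/ is the first permitted one, so coda /vf/ | onset /zw/.
σ3/σ4 boundary: cluster /rfr/ — the longest permitted-onset suffix is /fr/; onset = /fr/, preceding coda = /r/.
σ4/σ5 boundary: just /r/ — single C goes to the following onset.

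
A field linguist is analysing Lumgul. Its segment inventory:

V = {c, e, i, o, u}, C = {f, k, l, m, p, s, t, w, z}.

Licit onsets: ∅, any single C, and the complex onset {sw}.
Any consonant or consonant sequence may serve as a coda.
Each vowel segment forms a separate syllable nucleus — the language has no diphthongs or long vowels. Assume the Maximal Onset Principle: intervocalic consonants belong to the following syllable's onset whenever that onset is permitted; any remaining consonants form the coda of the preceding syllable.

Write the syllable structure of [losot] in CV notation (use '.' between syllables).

Vowels present: o, o; each is a nucleus, giving 2 syllables.
V1 /o/ – V2 /o/: /s/ is a single consonant, so it becomes the next onset.
Syllabification: lo.sot.
Mapping each syllable to C/V: /lo/ → CV, /sot/ → CVC.

CV.CVC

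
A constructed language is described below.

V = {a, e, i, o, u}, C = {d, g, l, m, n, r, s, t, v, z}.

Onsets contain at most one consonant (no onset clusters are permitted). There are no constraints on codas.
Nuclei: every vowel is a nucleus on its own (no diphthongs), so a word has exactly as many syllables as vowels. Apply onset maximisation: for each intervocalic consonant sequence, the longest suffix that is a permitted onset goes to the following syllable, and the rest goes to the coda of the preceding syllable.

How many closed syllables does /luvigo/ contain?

0

Vowels present: u, i, o; each is a nucleus, giving 3 syllables.
Between /u/ (V1) and /i/ (V2): /v/ → onset of the next syllable (single consonants are always licit onsets).
Between /i/ (V2) and /o/ (V3): just /g/ — single C goes to the following onset.
Syllabification: lu.vi.go.
Classifying each syllable: /lu/ (open), /vi/ (open), /go/ (open).
Closed syllables: 0.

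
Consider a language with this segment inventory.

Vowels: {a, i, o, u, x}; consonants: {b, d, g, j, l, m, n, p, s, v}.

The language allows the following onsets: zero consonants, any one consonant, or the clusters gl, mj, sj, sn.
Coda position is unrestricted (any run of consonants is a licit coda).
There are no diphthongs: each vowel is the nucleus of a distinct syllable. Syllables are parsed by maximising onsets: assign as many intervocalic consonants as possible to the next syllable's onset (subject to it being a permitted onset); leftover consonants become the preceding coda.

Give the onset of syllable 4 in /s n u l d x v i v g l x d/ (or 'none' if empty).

Vowels present: u, x, i, x; each is a nucleus, giving 4 syllables.
σ1/σ2 boundary: /ld/ splits as /l/ + /d/ (/d/ is the longest suffix that is a licit onset).
σ2/σ3 boundary: /v/ is a single consonant, so it becomes the next onset.
σ3/σ4 boundary: /vgl/; trying suffixes from longest down, /gl/ is the first permitted one, so coda /v/ | onset /gl/.
Putting it together: snul.dx.viv.glxd.
Syllable 4 is /glxd/: onset /gl/, nucleus /x/, coda /d/.

gl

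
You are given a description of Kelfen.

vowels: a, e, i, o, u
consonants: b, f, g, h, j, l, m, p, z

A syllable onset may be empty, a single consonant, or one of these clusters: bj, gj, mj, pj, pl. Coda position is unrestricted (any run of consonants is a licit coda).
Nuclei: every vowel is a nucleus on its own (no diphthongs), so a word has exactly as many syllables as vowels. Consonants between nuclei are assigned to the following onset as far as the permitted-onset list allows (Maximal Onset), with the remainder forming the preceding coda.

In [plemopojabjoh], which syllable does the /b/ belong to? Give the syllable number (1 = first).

5

The vowels are e, o, o, a, o — 5 nuclei, so 5 syllables.
Between /e/ (V1) and /o/ (V2): /m/ is a single consonant, so it becomes the next onset.
Between /o/ (V2) and /o/ (V3): just /p/ — single C goes to the following onset.
Between /o/ (V3) and /a/ (V4): /j/ → onset of the next syllable (single consonants are always licit onsets).
Between /a/ (V4) and /o/ (V5): cluster /bj/ — /bj/ is itself a permitted onset, so the whole cluster goes right; preceding coda = ∅.
So the parse is ple.mo.po.ja.bjoh.
The /b/ is in the onset of syllable 5 (/bjoh/).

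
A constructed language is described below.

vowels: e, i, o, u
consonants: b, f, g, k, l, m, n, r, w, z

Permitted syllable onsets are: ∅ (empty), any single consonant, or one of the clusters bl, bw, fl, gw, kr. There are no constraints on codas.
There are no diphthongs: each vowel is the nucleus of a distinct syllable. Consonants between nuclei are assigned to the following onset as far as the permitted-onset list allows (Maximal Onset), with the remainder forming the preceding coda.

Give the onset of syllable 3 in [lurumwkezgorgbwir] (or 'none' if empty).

The vowels are u, u, e, o, i — 5 nuclei, so 5 syllables.
Between /u/ (V1) and /u/ (V2): /r/ is a single consonant, so it becomes the next onset.
Between /u/ (V2) and /e/ (V3): /mwk/; trying suffixes from longest down, /k/ is the first permitted one, so coda /mw/ | onset /k/.
Between /e/ (V3) and /o/ (V4): /zg/; trying suffixes from longest down, /g/ is the first permitted one, so coda /z/ | onset /g/.
Between /o/ (V4) and /i/ (V5): /rgbw/ — longest licit onset from the right is /bw/, leaving /rg/ as coda.
Putting it together: lu.rumw.kez.gorg.bwir.
Syllable 3 is /kez/: onset /k/, nucleus /e/, coda /z/.

k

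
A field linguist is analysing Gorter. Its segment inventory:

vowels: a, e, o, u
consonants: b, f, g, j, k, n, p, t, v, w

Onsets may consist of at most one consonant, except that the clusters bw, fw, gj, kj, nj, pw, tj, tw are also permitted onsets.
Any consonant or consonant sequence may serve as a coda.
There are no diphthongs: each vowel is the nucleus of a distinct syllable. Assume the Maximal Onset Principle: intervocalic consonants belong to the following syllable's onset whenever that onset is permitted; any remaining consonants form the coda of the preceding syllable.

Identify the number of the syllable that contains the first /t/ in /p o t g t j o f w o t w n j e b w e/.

The vowels are o, o, o, e, e — 5 nuclei, so 5 syllables.
/o…o/ gap (V1→V2): /tgtj/; trying suffixes from longest down, /tj/ is the first permitted one, so coda /tg/ | onset /tj/.
/o…o/ gap (V2→V3): cluster /fw/ — /fw/ is itself a permitted onset, so the whole cluster goes right; preceding coda = ∅.
/o…e/ gap (V3→V4): /twnj/ splits as /tw/ + /nj/ (/nj/ is the longest suffix that is a licit onset).
/e…e/ gap (V4→V5): cluster /bw/ — /bw/ is itself a permitted onset, so the whole cluster goes right; preceding coda = ∅.
Result: potg.tjo.fwotw.nje.bwe.
The first /t/ is in the coda of syllable 1 (/potg/).

1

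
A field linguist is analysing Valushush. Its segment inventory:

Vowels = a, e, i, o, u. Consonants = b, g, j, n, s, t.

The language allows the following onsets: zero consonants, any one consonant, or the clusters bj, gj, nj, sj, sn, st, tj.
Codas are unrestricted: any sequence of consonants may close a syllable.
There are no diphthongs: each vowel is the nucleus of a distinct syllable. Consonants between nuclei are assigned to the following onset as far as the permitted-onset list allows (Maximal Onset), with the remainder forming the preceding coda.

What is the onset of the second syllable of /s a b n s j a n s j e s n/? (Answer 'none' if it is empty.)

sj

Vowels present: a, a, e; each is a nucleus, giving 3 syllables.
/a…a/ gap (V1→V2): /bnsj/; trying suffixes from longest down, /sj/ is the first permitted one, so coda /bn/ | onset /sj/.
/a…e/ gap (V2→V3): /nsj/; trying suffixes from longest down, /sj/ is the first permitted one, so coda /n/ | onset /sj/.
Putting it together: sabn.sjan.sjesn.
Syllable 2 is /sjan/: onset /sj/, nucleus /a/, coda /n/.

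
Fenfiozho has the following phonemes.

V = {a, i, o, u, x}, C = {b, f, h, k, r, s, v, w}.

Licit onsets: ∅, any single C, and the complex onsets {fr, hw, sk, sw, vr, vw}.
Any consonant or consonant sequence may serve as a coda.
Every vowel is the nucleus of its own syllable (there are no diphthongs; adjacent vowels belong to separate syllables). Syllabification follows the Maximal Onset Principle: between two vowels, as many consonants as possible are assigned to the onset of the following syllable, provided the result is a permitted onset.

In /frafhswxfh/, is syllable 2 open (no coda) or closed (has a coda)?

closed

Nuclei (vowels): a, x → 2 syllables.
V1 /a/ – V2 /x/: /fhsw/ splits as /fh/ + /sw/ (/sw/ is the longest suffix that is a licit onset).
Syllabification: frafh.swxfh.
Syllable 2 is /swxfh/ with coda /fh/, so it is closed.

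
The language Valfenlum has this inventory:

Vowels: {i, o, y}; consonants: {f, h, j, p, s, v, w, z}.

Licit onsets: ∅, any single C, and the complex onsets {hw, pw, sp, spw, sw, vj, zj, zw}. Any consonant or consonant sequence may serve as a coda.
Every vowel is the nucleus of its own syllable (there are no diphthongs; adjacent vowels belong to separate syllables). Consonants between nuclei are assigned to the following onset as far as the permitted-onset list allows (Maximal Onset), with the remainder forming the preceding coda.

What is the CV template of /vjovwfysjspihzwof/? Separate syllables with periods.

Nuclei (vowels): o, y, i, o → 4 syllables.
σ1/σ2 boundary: /vwf/ splits as /vw/ + /f/ (/f/ is the longest suffix that is a licit onset).
σ2/σ3 boundary: cluster /sjsp/ — the longest permitted-onset suffix is /sp/; onset = /sp/, preceding coda = /sj/.
σ3/σ4 boundary: /hzw/ — longest licit onset from the right is /zw/, leaving /h/ as coda.
So the parse is vjovw.fysj.spih.zwof.
Mapping each syllable to C/V: /vjovw/ → CCVCC, /fysj/ → CVCC, /spih/ → CCVC, /zwof/ → CCVC.

CCVCC.CVCC.CCVC.CCVC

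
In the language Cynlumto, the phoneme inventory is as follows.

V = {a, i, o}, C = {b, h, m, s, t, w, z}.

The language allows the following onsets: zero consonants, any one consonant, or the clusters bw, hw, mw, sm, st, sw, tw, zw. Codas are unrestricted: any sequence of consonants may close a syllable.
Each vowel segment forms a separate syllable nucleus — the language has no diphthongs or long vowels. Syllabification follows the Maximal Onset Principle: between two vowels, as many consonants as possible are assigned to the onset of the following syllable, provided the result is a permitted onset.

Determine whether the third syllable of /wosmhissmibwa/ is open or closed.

The vowels are o, i, i, a — 4 nuclei, so 4 syllables.
/o…i/ gap (V1→V2): /smh/ splits as /sm/ + /h/ (/h/ is the longest suffix that is a licit onset).
/i…i/ gap (V2→V3): /ssm/ — longest licit onset from the right is /sm/, leaving /s/ as coda.
/i…a/ gap (V3→V4): /bw/ is a licit onset in full, so it all attaches to the next syllable.
Syllabification: wosm.his.smi.bwa.
Syllable 3 is /smi/; it ends in its nucleus with no coda, so it is open.

open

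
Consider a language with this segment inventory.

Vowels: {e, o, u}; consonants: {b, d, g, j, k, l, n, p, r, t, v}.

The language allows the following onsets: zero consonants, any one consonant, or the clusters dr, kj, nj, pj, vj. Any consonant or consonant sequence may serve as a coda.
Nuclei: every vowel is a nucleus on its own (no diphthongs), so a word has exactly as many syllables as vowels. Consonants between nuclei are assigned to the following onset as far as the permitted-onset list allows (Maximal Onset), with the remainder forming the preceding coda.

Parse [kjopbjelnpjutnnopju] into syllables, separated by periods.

kjopb.jeln.pjutn.no.pju

The vowels are o, e, u, o, u — 5 nuclei, so 5 syllables.
/o…e/ gap (V1→V2): cluster /pbj/ — the longest permitted-onset suffix is /j/; onset = /j/, preceding coda = /pb/.
/e…u/ gap (V2→V3): cluster /lnpj/ — the longest permitted-onset suffix is /pj/; onset = /pj/, preceding coda = /ln/.
/u…o/ gap (V3→V4): cluster /tnn/ — the longest permitted-onset suffix is /n/; onset = /n/, preceding coda = /tn/.
/o…u/ gap (V4→V5): /pj/ is a licit onset in full, so it all attaches to the next syllable.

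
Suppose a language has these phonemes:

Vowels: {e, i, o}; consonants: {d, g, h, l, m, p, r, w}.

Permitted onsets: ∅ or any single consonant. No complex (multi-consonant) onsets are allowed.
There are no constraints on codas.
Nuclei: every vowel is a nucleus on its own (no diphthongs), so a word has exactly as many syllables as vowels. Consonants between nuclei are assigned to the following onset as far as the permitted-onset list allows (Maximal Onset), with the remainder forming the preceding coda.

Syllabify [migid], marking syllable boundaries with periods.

Nuclei (vowels): i, i → 2 syllables.
/i…i/ gap (V1→V2): just /g/ — single C goes to the following onset.

mi.gid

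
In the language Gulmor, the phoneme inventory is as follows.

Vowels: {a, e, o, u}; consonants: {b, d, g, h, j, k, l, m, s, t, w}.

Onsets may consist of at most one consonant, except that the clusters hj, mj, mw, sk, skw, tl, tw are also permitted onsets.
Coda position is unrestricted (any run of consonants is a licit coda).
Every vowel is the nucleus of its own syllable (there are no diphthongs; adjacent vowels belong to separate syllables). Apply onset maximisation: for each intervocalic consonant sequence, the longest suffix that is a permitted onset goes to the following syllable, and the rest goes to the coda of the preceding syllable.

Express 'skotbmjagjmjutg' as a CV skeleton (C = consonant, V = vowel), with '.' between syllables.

Vowels present: o, a, u; each is a nucleus, giving 3 syllables.
/o…a/ gap (V1→V2): /tbmj/ — longest licit onset from the right is /mj/, leaving /tb/ as coda.
/a…u/ gap (V2→V3): /gjmj/ — longest licit onset from the right is /mj/, leaving /gj/ as coda.
Result: skotb.mjagj.mjutg.
Mapping each syllable to C/V: /skotb/ → CCVCC, /mjagj/ → CCVCC, /mjutg/ → CCVCC.

CCVCC.CCVCC.CCVCC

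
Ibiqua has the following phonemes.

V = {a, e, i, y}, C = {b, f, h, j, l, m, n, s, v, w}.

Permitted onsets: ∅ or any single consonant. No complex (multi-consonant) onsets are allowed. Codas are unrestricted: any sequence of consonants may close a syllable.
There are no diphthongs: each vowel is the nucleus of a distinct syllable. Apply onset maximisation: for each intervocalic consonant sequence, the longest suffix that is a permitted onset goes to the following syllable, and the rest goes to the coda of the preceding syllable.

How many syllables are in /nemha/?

2

Vowels present: e, a; each is a nucleus, giving 2 syllables.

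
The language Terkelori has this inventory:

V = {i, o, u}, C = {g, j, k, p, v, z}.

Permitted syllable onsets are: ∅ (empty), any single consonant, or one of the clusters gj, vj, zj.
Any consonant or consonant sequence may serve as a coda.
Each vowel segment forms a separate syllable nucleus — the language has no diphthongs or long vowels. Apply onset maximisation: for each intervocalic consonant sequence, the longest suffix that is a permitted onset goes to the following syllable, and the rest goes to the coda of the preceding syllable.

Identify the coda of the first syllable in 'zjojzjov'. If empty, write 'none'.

Nuclei (vowels): o, o → 2 syllables.
/o…o/ gap (V1→V2): /jzj/ — longest licit onset from the right is /zj/, leaving /j/ as coda.
Syllabification: zjoj.zjov.
Syllable 1 is /zjoj/: onset /zj/, nucleus /o/, coda /j/.

j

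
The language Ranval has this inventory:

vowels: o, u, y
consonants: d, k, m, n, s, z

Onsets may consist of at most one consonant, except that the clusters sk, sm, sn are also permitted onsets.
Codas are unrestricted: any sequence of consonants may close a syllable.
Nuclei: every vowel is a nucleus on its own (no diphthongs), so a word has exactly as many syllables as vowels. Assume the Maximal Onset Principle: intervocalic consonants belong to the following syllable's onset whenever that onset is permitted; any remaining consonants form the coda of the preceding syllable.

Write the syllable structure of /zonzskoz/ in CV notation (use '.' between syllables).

CVCC.CCVC

The vowels are o, o — 2 nuclei, so 2 syllables.
σ1/σ2 boundary: /nzsk/ splits as /nz/ + /sk/ (/sk/ is the longest suffix that is a licit onset).
Syllabification: zonz.skoz.
Mapping each syllable to C/V: /zonz/ → CVCC, /skoz/ → CCVC.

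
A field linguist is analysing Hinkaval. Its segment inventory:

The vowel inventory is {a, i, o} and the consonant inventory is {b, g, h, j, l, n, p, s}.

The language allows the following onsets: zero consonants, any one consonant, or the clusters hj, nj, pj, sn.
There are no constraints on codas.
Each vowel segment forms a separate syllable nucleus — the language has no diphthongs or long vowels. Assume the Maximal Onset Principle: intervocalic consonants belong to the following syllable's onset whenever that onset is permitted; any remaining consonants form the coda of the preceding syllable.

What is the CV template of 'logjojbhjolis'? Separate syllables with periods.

CVC.CVCC.CCV.CVC

Nuclei (vowels): o, o, o, i → 4 syllables.
/o…o/ gap (V1→V2): cluster /gj/ — the longest permitted-onset suffix is /j/; onset = /j/, preceding coda = /g/.
/o…o/ gap (V2→V3): cluster /jbhj/ — the longest permitted-onset suffix is /hj/; onset = /hj/, preceding coda = /jb/.
/o…i/ gap (V3→V4): /l/ is a single consonant, so it becomes the next onset.
Result: log.jojb.hjo.lis.
Mapping each syllable to C/V: /log/ → CVC, /jojb/ → CVCC, /hjo/ → CCV, /lis/ → CVC.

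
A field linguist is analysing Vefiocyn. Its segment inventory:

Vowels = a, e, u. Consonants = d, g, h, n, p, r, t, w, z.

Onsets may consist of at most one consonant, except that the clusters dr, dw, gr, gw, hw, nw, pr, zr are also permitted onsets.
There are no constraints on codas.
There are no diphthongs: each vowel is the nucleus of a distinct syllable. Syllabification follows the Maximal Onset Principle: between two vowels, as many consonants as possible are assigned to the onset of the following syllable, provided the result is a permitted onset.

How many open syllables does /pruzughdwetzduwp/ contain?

1

Nuclei (vowels): u, u, e, u → 4 syllables.
/u…u/ gap (V1→V2): /z/ is a single consonant, so it becomes the next onset.
/u…e/ gap (V2→V3): /ghdw/; trying suffixes from longest down, /dw/ is the first permitted one, so coda /gh/ | onset /dw/.
/e…u/ gap (V3→V4): cluster /tzd/ — the longest permitted-onset suffix is /d/; onset = /d/, preceding coda = /tz/.
Result: pru.zugh.dwetz.duwp.
Classifying each syllable: /pru/ (open), /zugh/ (closed), /dwetz/ (closed), /duwp/ (closed).
Open syllables: 1.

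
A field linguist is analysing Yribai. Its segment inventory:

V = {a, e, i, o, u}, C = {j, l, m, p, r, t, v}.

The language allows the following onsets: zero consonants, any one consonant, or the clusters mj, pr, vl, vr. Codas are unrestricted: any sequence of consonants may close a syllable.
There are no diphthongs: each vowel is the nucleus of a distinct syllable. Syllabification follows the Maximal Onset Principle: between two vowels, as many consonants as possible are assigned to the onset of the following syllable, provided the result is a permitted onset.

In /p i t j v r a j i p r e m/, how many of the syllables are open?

2

Vowels present: i, a, i, e; each is a nucleus, giving 4 syllables.
V1 /i/ – V2 /a/: /tjvr/ splits as /tj/ + /vr/ (/vr/ is the longest suffix that is a licit onset).
V2 /a/ – V3 /i/: /j/ is a single consonant, so it becomes the next onset.
V3 /i/ – V4 /e/: cluster /pr/ — /pr/ is itself a permitted onset, so the whole cluster goes right; preceding coda = ∅.
Putting it together: pitj.vra.ji.prem.
Classifying each syllable: /pitj/ (closed), /vra/ (open), /ji/ (open), /prem/ (closed).
Open syllables: 2.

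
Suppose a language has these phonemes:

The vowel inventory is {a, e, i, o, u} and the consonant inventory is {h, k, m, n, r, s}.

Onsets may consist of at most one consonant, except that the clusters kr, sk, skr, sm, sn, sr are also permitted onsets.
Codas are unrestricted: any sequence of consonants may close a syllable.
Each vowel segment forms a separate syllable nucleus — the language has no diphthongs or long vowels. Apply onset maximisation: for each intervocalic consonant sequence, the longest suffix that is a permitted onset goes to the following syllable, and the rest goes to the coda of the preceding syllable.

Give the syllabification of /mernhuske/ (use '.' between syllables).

mern.hu.ske

Nuclei (vowels): e, u, e → 3 syllables.
V1 /e/ – V2 /u/: /rnh/; trying suffixes from longest down, /h/ is the first permitted one, so coda /rn/ | onset /h/.
V2 /u/ – V3 /e/: /sk/ — entire cluster is a permitted onset → onset /sk/, coda ∅.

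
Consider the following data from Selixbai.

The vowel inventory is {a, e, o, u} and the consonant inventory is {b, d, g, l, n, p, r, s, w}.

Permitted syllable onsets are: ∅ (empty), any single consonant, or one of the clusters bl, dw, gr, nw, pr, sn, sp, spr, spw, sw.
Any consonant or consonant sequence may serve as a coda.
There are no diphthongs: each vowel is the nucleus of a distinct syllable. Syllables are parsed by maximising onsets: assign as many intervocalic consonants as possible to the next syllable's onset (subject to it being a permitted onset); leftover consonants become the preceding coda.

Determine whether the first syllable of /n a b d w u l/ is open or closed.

The vowels are a, u — 2 nuclei, so 2 syllables.
σ1/σ2 boundary: cluster /bdw/ — the longest permitted-onset suffix is /dw/; onset = /dw/, preceding coda = /b/.
So the parse is nab.dwul.
Syllable 1 is /nab/ with coda /b/, so it is closed.

closed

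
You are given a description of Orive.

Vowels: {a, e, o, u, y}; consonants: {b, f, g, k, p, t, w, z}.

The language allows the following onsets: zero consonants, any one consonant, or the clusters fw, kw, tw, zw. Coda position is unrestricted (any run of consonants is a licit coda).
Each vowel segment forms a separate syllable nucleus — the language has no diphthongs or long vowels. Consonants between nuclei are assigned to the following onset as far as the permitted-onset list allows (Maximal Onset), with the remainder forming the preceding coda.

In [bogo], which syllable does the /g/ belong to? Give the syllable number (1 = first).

2

Nuclei (vowels): o, o → 2 syllables.
Between /o/ (V1) and /o/ (V2): /g/ is a single consonant, so it becomes the next onset.
So the parse is bo.go.
The /g/ is in the onset of syllable 2 (/go/).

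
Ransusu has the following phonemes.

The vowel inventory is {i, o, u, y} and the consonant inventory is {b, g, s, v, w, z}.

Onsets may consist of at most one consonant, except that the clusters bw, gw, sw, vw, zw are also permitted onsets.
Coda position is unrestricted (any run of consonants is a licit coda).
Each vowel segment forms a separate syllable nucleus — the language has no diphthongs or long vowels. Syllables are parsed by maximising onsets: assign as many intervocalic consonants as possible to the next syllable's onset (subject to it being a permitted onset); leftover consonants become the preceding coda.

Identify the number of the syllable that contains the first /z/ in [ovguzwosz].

Nuclei (vowels): o, u, o → 3 syllables.
Between /o/ (V1) and /u/ (V2): cluster /vg/ — the longest permitted-onset suffix is /g/; onset = /g/, preceding coda = /v/.
Between /u/ (V2) and /o/ (V3): cluster /zw/ — /zw/ is itself a permitted onset, so the whole cluster goes right; preceding coda = ∅.
Result: ov.gu.zwosz.
The first /z/ is in the onset of syllable 3 (/zwosz/).

3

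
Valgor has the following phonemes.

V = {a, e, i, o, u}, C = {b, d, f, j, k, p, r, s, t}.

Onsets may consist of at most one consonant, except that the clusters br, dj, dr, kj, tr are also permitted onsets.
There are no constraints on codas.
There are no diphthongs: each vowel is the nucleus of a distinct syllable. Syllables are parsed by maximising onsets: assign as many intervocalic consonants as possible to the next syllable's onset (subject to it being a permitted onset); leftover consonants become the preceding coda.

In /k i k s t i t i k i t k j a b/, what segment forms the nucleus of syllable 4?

Vowels present: i, i, i, i, a; each is a nucleus, giving 5 syllables.
The fourth nucleus (vowel 4 from the left) is /i/.

i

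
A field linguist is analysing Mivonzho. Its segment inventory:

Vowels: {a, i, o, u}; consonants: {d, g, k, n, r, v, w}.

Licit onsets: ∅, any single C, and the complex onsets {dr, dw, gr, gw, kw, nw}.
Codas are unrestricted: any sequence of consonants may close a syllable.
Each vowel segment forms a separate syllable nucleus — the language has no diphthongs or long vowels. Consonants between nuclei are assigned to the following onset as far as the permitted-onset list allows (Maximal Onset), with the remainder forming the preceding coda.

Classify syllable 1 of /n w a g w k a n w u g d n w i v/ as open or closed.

closed

Nuclei (vowels): a, a, u, i → 4 syllables.
/a…a/ gap (V1→V2): /gwk/; trying suffixes from longest down, /k/ is the first permitted one, so coda /gw/ | onset /k/.
/a…u/ gap (V2→V3): /nw/ — entire cluster is a permitted onset → onset /nw/, coda ∅.
/u…i/ gap (V3→V4): /gdnw/; trying suffixes from longest down, /nw/ is the first permitted one, so coda /gd/ | onset /nw/.
Putting it together: nwagw.ka.nwugd.nwiv.
Syllable 1 is /nwagw/ with coda /gw/, so it is closed.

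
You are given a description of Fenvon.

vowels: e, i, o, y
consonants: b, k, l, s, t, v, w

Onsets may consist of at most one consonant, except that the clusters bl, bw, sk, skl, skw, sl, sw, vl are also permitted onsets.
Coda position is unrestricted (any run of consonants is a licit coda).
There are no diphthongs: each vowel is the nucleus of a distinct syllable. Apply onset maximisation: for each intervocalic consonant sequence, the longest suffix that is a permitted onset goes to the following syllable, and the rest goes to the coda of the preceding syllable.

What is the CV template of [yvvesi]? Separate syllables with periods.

VC.CV.CV

Vowels present: y, e, i; each is a nucleus, giving 3 syllables.
V1 /y/ – V2 /e/: /vv/ — longest licit onset from the right is /v/, leaving /v/ as coda.
V2 /e/ – V3 /i/: /s/ is a single consonant, so it becomes the next onset.
Result: yv.ve.si.
Mapping each syllable to C/V: /yv/ → VC, /ve/ → CV, /si/ → CV.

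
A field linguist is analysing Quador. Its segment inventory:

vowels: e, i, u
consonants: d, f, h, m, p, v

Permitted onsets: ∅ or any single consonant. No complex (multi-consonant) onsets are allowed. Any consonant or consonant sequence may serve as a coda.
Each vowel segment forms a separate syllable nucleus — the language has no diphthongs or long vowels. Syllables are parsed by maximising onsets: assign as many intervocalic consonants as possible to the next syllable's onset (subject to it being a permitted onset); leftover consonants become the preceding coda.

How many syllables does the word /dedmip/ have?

Vowels present: e, i; each is a nucleus, giving 2 syllables.

2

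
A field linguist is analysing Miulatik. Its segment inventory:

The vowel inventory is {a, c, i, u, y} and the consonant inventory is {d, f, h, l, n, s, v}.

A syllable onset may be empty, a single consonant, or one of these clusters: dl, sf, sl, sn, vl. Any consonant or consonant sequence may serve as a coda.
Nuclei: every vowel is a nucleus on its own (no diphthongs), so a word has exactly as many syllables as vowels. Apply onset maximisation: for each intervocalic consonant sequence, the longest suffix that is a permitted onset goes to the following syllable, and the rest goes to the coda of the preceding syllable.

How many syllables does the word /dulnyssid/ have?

3

Nuclei (vowels): u, y, i → 3 syllables.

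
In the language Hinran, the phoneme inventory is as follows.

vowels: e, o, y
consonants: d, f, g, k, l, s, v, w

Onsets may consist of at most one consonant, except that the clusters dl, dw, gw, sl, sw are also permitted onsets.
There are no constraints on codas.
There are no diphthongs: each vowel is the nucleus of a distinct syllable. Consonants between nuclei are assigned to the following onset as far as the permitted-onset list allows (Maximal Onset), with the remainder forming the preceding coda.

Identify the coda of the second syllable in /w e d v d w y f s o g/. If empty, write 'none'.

f

Vowels present: e, y, o; each is a nucleus, giving 3 syllables.
σ1/σ2 boundary: /dvdw/ — longest licit onset from the right is /dw/, leaving /dv/ as coda.
σ2/σ3 boundary: /fs/; trying suffixes from longest down, /s/ is the first permitted one, so coda /f/ | onset /s/.
Result: wedv.dwyf.sog.
Syllable 2 is /dwyf/: onset /dw/, nucleus /y/, coda /f/.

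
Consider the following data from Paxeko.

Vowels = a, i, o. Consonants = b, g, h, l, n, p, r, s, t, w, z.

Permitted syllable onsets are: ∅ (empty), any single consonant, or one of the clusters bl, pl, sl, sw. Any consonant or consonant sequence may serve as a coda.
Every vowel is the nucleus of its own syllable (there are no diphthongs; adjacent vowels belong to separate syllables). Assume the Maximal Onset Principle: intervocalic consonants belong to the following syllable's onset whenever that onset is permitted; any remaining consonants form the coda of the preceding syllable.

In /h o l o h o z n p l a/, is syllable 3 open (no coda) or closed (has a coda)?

Nuclei (vowels): o, o, o, a → 4 syllables.
V1 /o/ – V2 /o/: /l/ is a single consonant, so it becomes the next onset.
V2 /o/ – V3 /o/: just /h/ — single C goes to the following onset.
V3 /o/ – V4 /a/: cluster /znpl/ — the longest permitted-onset suffix is /pl/; onset = /pl/, preceding coda = /zn/.
Result: ho.lo.hozn.pla.
Syllable 3 is /hozn/ with coda /zn/, so it is closed.

closed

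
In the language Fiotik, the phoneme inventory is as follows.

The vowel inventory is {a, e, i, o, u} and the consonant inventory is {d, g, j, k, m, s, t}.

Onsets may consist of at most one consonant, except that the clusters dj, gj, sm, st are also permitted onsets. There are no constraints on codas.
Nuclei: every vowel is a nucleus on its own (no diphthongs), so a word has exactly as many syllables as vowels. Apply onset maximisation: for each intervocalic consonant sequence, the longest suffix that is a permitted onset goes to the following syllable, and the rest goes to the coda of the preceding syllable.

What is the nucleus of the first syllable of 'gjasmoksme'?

a

Vowels present: a, o, e; each is a nucleus, giving 3 syllables.
The first nucleus (vowel 1 from the left) is /a/.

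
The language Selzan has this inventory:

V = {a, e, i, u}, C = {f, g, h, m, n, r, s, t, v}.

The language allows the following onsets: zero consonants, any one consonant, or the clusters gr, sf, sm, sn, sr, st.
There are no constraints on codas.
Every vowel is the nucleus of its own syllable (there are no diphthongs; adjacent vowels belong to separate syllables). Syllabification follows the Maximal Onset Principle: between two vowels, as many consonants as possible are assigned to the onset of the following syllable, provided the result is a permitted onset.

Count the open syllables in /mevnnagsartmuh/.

Nuclei (vowels): e, a, a, u → 4 syllables.
Between /e/ (V1) and /a/ (V2): /vnn/; trying suffixes from longest down, /n/ is the first permitted one, so coda /vn/ | onset /n/.
Between /a/ (V2) and /a/ (V3): /gs/; trying suffixes from longest down, /s/ is the first permitted one, so coda /g/ | onset /s/.
Between /a/ (V3) and /u/ (V4): /rtm/; trying suffixes from longest down, /m/ is the first permitted one, so coda /rt/ | onset /m/.
Syllabification: mevn.nag.sart.muh.
Classifying each syllable: /mevn/ (closed), /nag/ (closed), /sart/ (closed), /muh/ (closed).
Open syllables: 0.

0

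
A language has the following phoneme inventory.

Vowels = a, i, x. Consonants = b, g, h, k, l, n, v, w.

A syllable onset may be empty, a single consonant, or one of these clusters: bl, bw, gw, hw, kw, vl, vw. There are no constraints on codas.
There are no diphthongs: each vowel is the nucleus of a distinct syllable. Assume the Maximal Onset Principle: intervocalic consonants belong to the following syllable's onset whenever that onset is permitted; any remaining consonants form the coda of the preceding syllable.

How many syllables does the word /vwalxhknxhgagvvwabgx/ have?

6

The vowels are a, x, x, a, a, x — 6 nuclei, so 6 syllables.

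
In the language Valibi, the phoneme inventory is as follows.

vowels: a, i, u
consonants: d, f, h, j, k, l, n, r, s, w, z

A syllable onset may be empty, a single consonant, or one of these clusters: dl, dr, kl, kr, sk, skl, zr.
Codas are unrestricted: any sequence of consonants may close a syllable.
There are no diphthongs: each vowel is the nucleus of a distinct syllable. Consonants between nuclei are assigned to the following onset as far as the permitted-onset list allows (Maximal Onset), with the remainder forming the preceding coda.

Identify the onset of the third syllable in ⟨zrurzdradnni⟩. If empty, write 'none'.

n

The vowels are u, a, i — 3 nuclei, so 3 syllables.
Between /u/ (V1) and /a/ (V2): /rzdr/ — longest licit onset from the right is /dr/, leaving /rz/ as coda.
Between /a/ (V2) and /i/ (V3): cluster /dnn/ — the longest permitted-onset suffix is /n/; onset = /n/, preceding coda = /dn/.
Putting it together: zrurz.dradn.ni.
Syllable 3 is /ni/: onset /n/, nucleus /i/, coda ∅.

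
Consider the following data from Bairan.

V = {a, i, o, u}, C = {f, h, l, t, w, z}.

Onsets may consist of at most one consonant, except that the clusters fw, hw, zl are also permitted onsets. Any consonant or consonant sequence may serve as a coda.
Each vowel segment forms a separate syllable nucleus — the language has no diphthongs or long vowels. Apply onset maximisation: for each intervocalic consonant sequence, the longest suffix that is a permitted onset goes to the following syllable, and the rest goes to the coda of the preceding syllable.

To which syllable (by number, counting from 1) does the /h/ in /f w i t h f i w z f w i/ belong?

1

Nuclei (vowels): i, i, i → 3 syllables.
/i…i/ gap (V1→V2): /thf/ splits as /th/ + /f/ (/f/ is the longest suffix that is a licit onset).
/i…i/ gap (V2→V3): cluster /wzfw/ — the longest permitted-onset suffix is /fw/; onset = /fw/, preceding coda = /wz/.
Result: fwith.fiwz.fwi.
The /h/ is in the coda of syllable 1 (/fwith/).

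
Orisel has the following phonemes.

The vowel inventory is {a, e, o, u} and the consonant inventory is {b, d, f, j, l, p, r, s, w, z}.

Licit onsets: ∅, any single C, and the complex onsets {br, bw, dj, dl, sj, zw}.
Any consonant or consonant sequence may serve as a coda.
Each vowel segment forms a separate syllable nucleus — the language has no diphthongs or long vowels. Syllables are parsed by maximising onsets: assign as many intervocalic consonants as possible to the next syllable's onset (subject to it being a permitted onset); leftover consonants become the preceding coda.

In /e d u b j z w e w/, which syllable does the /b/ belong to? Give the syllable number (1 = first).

Vowels present: e, u, e; each is a nucleus, giving 3 syllables.
Between /e/ (V1) and /u/ (V2): /d/ → onset of the next syllable (single consonants are always licit onsets).
Between /u/ (V2) and /e/ (V3): /bjzw/ splits as /bj/ + /zw/ (/zw/ is the longest suffix that is a licit onset).
Syllabification: e.dubj.zwew.
The /b/ is in the coda of syllable 2 (/dubj/).

2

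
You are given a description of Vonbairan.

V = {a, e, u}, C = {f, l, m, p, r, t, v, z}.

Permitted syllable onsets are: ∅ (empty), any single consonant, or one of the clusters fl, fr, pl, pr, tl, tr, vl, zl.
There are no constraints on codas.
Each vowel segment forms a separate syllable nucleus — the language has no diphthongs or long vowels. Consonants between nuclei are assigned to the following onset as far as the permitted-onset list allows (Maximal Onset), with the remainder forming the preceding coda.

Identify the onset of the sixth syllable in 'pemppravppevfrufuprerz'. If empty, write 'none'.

pr

Nuclei (vowels): e, a, e, u, u, e → 6 syllables.
/e…a/ gap (V1→V2): /mppr/ splits as /mp/ + /pr/ (/pr/ is the longest suffix that is a licit onset).
/a…e/ gap (V2→V3): /vpp/ — longest licit onset from the right is /p/, leaving /vp/ as coda.
/e…u/ gap (V3→V4): cluster /vfr/ — the longest permitted-onset suffix is /fr/; onset = /fr/, preceding coda = /v/.
/u…u/ gap (V4→V5): just /f/ — single C goes to the following onset.
/u…e/ gap (V5→V6): /pr/ is a licit onset in full, so it all attaches to the next syllable.
Result: pemp.pravp.pev.fru.fu.prerz.
Syllable 6 is /prerz/: onset /pr/, nucleus /e/, coda /rz/.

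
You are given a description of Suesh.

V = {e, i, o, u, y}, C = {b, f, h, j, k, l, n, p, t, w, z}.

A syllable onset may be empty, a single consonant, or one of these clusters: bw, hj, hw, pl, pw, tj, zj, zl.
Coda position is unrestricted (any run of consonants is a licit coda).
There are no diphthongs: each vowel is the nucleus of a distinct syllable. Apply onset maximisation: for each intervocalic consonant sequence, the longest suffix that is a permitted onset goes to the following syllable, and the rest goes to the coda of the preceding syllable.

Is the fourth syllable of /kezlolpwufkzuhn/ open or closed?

Nuclei (vowels): e, o, u, u → 4 syllables.
σ1/σ2 boundary: cluster /zl/ — /zl/ is itself a permitted onset, so the whole cluster goes right; preceding coda = ∅.
σ2/σ3 boundary: /lpw/; trying suffixes from longest down, /pw/ is the first permitted one, so coda /l/ | onset /pw/.
σ3/σ4 boundary: /fkz/ — longest licit onset from the right is /z/, leaving /fk/ as coda.
Putting it together: ke.zlol.pwufk.zuhn.
Syllable 4 is /zuhn/ with coda /hn/, so it is closed.

closed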